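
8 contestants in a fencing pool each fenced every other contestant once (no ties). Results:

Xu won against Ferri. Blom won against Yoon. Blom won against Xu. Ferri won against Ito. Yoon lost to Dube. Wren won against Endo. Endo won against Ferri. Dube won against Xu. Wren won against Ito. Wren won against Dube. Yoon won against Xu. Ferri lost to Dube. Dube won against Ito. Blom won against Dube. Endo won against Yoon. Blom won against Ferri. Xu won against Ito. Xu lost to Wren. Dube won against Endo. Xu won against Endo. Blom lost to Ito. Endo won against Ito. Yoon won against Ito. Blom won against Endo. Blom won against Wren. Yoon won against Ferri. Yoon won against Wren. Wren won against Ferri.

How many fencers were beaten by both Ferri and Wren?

Ferri beat: Ito.
Wren beat: Ferri, Endo, Dube, Xu, Ito.
Both beat: Ito — 1.

1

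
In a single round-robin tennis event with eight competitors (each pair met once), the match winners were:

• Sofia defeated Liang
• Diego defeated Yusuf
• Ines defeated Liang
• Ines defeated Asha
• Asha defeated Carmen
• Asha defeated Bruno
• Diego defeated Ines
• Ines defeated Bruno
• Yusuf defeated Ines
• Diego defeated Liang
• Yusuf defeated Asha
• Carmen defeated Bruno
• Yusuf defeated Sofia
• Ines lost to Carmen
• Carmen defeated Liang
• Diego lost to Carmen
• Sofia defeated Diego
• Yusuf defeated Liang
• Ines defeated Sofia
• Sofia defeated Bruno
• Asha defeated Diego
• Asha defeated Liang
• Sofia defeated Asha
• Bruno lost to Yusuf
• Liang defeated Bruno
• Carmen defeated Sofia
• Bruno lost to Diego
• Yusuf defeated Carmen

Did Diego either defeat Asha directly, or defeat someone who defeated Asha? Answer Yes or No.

Yes

Diego did not beat Asha directly.
Diego beat Bruno, Ines, Liang, Yusuf. Of those, Ines beat Asha.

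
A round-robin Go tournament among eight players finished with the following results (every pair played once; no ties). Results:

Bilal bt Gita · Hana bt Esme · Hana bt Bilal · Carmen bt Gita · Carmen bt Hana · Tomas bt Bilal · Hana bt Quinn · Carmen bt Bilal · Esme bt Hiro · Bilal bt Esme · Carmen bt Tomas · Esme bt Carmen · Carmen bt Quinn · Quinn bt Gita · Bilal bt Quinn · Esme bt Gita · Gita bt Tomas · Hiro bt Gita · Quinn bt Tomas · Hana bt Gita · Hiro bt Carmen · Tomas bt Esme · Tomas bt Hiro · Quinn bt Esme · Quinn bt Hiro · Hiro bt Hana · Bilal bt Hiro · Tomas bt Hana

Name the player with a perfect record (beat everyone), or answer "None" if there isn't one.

Highest win total is Carmen with 5 (out of 7 possible).
Carmen lost to Hiro, Esme, so no player went undefeated.

None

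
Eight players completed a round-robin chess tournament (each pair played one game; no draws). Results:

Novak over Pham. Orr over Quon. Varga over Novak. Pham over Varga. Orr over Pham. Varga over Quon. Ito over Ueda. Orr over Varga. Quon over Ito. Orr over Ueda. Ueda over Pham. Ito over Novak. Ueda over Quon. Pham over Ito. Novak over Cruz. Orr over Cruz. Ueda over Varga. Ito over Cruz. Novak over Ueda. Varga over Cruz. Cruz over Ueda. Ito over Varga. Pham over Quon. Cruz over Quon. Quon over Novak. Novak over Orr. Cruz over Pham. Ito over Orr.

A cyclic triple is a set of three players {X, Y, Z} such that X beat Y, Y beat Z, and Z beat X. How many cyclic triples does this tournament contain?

17

Win totals: Pham 3, Ito 5, Novak 4, Cruz 3, Orr 5, Quon 2, Varga 3, Ueda 3.
A player with w wins dominates both others in C(w,2) triples; summing gives 3 + 10 + 6 + 3 + 10 + 1 + 3 + 3 = 39 transitive triples.
Total triples C(8,3) = 56, so cyclic triples = 56 − 39 = 17.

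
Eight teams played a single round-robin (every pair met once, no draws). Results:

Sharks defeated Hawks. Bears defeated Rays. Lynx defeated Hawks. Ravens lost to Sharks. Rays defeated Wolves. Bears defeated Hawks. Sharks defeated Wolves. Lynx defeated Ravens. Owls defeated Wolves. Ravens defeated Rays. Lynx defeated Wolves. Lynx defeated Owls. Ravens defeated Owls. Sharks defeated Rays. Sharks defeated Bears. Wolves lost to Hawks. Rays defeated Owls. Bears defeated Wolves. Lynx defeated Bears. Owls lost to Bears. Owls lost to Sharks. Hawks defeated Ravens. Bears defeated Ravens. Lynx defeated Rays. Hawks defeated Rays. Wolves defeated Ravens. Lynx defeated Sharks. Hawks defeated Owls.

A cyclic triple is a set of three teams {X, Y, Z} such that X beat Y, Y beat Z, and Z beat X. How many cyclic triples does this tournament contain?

Win totals: Rays 2, Hawks 4, Lynx 7, Bears 5, Sharks 6, Ravens 2, Wolves 1, Owls 1.
A team with w wins dominates both others in C(w,2) triples; summing gives 1 + 6 + 21 + 10 + 15 + 1 + 0 + 0 = 54 transitive triples.
Total triples C(8,3) = 56, so cyclic triples = 56 − 54 = 2.

2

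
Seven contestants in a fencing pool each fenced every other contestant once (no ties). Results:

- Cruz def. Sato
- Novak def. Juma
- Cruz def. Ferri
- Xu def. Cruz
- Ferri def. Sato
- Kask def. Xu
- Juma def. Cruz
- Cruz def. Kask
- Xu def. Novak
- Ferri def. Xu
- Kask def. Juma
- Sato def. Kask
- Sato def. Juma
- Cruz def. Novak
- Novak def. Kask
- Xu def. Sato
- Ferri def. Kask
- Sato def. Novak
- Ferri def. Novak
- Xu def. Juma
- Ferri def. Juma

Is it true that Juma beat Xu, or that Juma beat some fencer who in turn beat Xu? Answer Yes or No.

No

Juma did not beat Xu directly.
Juma beat Cruz, but each of them lost to Xu. No two-step path.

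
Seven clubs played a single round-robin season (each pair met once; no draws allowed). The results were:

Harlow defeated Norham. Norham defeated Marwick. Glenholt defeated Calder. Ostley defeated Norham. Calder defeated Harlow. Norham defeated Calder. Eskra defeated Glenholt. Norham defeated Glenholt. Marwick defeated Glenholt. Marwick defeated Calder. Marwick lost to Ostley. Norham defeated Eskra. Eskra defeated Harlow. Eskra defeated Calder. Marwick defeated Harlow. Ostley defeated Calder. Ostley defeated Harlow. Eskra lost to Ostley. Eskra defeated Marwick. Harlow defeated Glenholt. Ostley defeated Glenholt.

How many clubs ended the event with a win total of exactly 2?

1

Win totals: Eskra 4, Calder 1, Ostley 6, Glenholt 1, Norham 4, Harlow 2, Marwick 3.
Exactly 2: Harlow — 1 club.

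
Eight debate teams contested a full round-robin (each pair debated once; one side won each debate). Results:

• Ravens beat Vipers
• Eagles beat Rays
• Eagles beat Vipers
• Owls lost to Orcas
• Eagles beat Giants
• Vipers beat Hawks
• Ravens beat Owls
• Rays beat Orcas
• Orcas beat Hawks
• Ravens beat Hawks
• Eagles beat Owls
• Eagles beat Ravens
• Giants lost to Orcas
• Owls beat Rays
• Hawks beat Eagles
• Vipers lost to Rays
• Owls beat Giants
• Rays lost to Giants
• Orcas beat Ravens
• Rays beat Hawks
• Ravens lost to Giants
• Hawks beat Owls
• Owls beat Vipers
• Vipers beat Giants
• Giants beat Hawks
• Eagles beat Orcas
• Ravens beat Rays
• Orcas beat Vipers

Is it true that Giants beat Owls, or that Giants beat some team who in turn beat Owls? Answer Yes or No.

Yes

Giants did not beat Owls directly.
Giants beat Ravens, Hawks, Rays. Of those, Ravens beat Owls.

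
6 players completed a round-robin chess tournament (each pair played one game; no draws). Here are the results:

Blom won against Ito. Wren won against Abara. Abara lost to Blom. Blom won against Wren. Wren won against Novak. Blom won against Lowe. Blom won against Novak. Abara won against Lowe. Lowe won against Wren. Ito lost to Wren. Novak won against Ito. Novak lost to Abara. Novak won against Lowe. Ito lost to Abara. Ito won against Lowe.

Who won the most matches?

Blom

Win totals: Novak 2, Abara 3, Blom 5, Ito 1, Wren 3, Lowe 1.
Blom leads with 5 wins (next highest: 3).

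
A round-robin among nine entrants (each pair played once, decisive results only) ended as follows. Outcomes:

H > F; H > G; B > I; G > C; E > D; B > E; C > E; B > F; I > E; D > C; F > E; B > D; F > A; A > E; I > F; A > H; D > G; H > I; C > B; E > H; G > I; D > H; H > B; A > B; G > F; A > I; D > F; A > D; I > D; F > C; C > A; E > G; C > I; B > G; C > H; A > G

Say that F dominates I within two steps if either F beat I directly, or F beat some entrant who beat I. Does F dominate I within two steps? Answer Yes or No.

Yes

F did not beat I directly.
F beat A, C, E. Of those, A beat I.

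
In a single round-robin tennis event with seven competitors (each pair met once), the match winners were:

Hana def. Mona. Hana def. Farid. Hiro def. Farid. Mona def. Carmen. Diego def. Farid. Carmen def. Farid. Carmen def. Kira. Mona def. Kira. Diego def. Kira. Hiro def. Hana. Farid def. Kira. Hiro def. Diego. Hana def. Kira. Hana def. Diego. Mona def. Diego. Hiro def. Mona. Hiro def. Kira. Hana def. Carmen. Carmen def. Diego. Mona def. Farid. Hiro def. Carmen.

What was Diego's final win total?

2

Diego's results: beat Farid, Kira; lost to Mona, Hana, Hiro, Carmen.
That is 2 wins.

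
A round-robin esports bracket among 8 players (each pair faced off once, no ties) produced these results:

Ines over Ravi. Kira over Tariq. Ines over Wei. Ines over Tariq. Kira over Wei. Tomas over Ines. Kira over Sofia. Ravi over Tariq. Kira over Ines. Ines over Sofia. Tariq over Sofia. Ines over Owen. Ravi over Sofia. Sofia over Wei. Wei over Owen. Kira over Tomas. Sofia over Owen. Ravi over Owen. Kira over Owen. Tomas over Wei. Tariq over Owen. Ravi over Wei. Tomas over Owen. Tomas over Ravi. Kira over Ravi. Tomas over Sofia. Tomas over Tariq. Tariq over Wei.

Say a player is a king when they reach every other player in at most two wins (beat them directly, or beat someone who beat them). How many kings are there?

1

Sofia cannot reach Tariq, Ines, Kira, Ravi, Tomas in two steps.
Wei cannot reach Sofia, Tariq, Ines, Kira, Ravi, Tomas in two steps.
Owen cannot reach Sofia, Wei, Tariq, Ines, Kira, Ravi, Tomas in two steps.
Tariq cannot reach Ines, Kira, Ravi, Tomas in two steps.
Ines cannot reach Kira, Tomas in two steps.
Kira reaches everyone (king).
Ravi cannot reach Ines, Kira, Tomas in two steps.
Tomas cannot reach Kira in two steps.
Kings: Kira — 1.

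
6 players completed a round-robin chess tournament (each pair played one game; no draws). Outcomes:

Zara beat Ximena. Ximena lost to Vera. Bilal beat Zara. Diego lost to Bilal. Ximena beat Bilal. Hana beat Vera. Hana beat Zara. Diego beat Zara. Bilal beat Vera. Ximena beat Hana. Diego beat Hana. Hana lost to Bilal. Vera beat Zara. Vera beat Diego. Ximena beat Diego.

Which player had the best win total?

Win totals: Bilal 4, Diego 2, Hana 2, Vera 3, Ximena 3, Zara 1.
Bilal leads with 4 wins (next highest: 3).

Bilal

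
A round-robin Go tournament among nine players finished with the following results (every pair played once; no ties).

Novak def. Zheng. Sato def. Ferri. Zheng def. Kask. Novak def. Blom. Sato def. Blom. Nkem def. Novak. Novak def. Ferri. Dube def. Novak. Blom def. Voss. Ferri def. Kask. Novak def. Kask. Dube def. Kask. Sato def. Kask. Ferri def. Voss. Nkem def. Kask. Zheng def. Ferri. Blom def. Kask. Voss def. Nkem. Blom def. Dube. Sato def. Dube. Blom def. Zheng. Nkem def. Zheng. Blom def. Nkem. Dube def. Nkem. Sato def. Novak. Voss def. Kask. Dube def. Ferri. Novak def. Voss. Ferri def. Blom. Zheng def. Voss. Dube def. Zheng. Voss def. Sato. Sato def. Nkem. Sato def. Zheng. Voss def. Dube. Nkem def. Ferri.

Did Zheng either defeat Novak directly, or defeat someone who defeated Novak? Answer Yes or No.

No

Zheng did not beat Novak directly.
Zheng beat Voss, Ferri, Kask, but each of them lost to Novak. No two-step path.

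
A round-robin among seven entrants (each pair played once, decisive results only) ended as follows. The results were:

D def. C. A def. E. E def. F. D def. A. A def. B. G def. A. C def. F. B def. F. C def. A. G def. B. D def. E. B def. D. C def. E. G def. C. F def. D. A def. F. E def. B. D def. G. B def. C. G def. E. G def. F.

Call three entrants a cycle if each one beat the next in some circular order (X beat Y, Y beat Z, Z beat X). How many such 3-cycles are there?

9

Win totals: A 3, B 3, C 3, D 4, E 2, F 1, G 5.
An entrant with w wins dominates both others in C(w,2) triples; summing gives 3 + 3 + 3 + 6 + 1 + 0 + 10 = 26 transitive triples.
Total triples C(7,3) = 35, so cyclic triples = 35 − 26 = 9.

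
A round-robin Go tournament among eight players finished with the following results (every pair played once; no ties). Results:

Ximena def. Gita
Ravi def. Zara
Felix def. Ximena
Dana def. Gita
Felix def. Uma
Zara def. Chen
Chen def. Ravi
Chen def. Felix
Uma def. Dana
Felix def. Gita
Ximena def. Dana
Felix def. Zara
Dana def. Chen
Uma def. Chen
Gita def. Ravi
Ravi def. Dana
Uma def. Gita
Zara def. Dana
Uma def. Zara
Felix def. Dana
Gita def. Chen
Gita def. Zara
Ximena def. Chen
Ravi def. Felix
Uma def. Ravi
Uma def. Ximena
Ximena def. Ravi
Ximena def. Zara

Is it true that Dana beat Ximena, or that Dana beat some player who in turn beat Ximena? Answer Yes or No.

No

Dana did not beat Ximena directly.
Dana beat Gita, Chen, but each of them lost to Ximena. No two-step path.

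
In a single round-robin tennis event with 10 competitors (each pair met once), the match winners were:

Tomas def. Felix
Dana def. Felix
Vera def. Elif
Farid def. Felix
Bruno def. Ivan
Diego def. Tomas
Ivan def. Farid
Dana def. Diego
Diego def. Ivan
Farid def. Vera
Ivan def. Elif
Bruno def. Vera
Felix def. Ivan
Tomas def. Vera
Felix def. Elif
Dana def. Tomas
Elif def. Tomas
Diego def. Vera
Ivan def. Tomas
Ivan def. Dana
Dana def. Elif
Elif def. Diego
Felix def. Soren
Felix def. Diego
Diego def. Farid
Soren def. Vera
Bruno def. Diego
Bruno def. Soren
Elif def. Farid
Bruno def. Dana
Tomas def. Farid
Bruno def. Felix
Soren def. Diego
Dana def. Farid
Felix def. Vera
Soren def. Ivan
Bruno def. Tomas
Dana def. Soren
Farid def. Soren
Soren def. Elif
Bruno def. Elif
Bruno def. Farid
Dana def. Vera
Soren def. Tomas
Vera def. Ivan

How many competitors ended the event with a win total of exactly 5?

2

Win totals: Elif 3, Dana 7, Diego 4, Bruno 9, Soren 5, Tomas 3, Farid 3, Felix 5, Vera 2, Ivan 4.
Exactly 5: Soren, Felix — 2 competitors.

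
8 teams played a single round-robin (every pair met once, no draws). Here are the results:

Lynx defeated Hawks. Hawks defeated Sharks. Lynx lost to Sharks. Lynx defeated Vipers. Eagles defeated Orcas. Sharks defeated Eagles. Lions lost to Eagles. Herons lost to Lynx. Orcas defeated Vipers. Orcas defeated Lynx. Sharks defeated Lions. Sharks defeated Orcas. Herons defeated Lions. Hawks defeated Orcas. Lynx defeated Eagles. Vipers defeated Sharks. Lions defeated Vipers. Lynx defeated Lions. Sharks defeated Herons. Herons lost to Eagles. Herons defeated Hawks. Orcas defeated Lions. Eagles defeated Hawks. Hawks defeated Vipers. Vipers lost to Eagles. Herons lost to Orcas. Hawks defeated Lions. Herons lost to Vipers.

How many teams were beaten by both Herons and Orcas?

1

Herons beat: Hawks, Lions.
Orcas beat: Lynx, Vipers, Lions, Herons.
Both beat: Lions — 1.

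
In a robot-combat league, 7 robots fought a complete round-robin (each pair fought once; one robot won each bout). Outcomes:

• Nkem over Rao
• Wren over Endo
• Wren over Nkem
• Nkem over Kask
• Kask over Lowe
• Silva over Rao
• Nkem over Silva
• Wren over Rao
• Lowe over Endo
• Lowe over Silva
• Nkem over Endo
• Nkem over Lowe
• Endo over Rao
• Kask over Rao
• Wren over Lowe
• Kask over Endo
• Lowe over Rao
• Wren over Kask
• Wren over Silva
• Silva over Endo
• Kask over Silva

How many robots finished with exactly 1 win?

1

Win totals: Nkem 5, Kask 4, Rao 0, Lowe 3, Wren 6, Silva 2, Endo 1.
Exactly 1: Endo — 1 robot.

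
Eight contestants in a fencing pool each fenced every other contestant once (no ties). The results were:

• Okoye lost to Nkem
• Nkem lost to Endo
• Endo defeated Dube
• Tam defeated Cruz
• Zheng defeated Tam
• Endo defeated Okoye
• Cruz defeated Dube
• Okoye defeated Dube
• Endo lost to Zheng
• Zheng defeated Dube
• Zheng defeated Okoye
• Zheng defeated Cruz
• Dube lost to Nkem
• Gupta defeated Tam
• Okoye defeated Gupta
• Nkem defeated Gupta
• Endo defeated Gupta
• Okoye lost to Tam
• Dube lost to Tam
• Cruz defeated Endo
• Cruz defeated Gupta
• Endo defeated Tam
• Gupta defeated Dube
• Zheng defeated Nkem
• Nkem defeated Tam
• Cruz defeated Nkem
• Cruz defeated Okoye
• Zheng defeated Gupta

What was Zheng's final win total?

Zheng's results: beat Dube, Gupta, Endo, Tam, Nkem, Cruz, Okoye; lost to no one.
That is 7 wins.

7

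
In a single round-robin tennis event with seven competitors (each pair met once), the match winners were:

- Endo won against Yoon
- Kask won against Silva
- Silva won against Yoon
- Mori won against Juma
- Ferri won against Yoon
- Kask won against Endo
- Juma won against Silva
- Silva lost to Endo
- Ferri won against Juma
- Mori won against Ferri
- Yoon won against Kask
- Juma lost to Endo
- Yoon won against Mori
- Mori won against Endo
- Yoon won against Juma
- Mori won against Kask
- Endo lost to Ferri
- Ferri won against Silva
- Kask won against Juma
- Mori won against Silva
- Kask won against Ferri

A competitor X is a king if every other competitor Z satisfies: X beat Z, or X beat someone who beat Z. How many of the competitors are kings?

3

Ferri reaches everyone (king).
Silva cannot reach Ferri, Endo in two steps.
Endo cannot reach Ferri in two steps.
Mori reaches everyone (king).
Juma cannot reach Ferri, Endo, Mori, Kask in two steps.
Kask cannot reach Mori in two steps.
Yoon reaches everyone (king).
Kings: Ferri, Mori, Yoon — 3.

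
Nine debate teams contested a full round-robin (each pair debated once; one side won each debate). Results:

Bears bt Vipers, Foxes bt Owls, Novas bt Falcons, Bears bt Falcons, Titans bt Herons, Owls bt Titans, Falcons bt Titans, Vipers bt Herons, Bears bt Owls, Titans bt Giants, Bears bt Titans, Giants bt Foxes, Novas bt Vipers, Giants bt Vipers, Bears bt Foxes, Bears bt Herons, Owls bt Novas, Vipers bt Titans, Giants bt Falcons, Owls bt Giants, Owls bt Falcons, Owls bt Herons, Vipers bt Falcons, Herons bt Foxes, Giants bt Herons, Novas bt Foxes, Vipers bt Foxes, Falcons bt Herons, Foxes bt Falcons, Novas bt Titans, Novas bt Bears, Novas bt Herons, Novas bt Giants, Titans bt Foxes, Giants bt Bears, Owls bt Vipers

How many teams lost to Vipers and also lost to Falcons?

Vipers beat: Foxes, Herons, Titans, Falcons.
Falcons beat: Herons, Titans.
Both beat: Herons, Titans — 2.

2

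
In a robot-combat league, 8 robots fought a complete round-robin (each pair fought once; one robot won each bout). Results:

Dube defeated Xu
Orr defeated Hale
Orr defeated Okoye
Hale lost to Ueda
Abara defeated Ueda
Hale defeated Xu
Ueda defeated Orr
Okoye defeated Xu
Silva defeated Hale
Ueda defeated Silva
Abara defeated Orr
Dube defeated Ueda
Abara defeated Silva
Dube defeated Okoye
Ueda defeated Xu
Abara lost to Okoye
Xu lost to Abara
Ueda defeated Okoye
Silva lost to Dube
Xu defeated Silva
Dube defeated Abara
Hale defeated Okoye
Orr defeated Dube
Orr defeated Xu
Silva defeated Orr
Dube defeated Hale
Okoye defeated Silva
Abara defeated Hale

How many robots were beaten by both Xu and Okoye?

Xu beat: Silva.
Okoye beat: Silva, Xu, Abara.
Both beat: Silva — 1.

1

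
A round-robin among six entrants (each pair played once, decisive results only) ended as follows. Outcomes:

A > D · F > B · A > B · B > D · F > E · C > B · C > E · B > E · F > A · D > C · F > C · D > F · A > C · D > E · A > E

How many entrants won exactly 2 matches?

2

Win totals: A 4, B 2, C 2, D 3, E 0, F 4.
Exactly 2: B, C — 2 entrants.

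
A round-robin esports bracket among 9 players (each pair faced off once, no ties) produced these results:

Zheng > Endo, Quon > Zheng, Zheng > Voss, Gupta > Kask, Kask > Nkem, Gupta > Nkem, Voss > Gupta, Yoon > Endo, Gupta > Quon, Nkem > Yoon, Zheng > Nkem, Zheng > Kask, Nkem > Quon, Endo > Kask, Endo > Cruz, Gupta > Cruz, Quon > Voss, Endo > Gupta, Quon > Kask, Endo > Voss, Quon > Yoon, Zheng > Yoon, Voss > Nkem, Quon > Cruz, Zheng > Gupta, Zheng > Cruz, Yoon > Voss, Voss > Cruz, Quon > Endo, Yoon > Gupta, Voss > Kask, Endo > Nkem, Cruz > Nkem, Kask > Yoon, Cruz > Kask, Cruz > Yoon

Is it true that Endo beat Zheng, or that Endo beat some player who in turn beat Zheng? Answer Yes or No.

No

Endo did not beat Zheng directly.
Endo beat Cruz, Kask, Nkem, Gupta, Voss, but each of them lost to Zheng. No two-step path.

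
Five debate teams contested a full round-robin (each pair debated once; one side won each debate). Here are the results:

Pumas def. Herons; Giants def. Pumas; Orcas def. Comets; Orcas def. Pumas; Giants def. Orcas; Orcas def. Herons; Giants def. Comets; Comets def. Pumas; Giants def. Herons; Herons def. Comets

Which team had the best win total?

Giants

Win totals: Pumas 1, Comets 1, Herons 1, Orcas 3, Giants 4.
Giants leads with 4 wins (next highest: 3).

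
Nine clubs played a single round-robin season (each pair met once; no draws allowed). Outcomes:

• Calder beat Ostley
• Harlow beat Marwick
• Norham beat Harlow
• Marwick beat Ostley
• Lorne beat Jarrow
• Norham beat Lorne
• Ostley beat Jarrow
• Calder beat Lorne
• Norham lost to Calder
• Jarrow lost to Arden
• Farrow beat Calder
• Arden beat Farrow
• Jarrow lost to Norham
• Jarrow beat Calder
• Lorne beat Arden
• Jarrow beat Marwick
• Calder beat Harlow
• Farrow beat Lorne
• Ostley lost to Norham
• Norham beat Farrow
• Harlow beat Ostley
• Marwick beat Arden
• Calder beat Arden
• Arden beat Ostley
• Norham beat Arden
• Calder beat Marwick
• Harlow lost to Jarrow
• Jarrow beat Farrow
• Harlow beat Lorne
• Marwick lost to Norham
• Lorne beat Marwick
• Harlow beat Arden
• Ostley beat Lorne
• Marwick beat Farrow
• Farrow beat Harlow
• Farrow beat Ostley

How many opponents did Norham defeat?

7

Norham's results: beat Ostley, Farrow, Arden, Jarrow, Marwick, Harlow, Lorne; lost to Calder.
That is 7 wins.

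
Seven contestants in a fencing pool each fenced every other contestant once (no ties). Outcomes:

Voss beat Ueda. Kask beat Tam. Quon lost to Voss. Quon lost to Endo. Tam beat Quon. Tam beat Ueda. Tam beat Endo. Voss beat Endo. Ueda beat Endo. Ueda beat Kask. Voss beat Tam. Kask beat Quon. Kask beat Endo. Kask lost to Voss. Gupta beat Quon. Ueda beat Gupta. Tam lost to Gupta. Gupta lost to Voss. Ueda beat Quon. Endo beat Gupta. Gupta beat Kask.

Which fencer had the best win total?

Voss

Win totals: Tam 3, Gupta 3, Quon 0, Ueda 4, Kask 3, Voss 6, Endo 2.
Voss leads with 6 wins (next highest: 4).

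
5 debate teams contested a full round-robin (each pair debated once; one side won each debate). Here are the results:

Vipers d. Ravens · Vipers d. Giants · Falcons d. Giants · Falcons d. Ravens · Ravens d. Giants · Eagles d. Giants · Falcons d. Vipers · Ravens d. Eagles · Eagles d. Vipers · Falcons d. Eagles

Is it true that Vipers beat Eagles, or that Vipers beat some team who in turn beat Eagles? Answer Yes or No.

Yes

Vipers did not beat Eagles directly.
Vipers beat Ravens, Giants. Of those, Ravens beat Eagles.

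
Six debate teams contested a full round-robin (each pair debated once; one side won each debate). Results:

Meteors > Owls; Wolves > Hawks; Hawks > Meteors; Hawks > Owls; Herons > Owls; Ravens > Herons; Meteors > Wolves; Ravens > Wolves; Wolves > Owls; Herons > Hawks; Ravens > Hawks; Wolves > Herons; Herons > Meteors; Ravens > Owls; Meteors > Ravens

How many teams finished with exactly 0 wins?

1

Win totals: Hawks 2, Meteors 3, Owls 0, Wolves 3, Ravens 4, Herons 3.
Exactly 0: Owls — 1 team.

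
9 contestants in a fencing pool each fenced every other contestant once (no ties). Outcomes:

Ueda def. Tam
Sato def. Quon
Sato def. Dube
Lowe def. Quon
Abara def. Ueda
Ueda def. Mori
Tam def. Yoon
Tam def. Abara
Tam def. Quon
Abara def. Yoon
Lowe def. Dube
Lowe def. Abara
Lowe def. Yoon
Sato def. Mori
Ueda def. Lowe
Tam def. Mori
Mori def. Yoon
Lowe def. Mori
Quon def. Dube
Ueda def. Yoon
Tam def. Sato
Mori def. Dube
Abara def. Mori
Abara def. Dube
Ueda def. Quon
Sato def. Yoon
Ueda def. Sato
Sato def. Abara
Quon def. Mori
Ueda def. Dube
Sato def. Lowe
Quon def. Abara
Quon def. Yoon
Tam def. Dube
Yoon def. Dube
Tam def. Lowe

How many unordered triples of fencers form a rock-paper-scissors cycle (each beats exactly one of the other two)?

Win totals: Mori 2, Abara 4, Ueda 7, Sato 6, Tam 7, Lowe 5, Dube 0, Quon 4, Yoon 1.
A fencer with w wins dominates both others in C(w,2) triples; summing gives 1 + 6 + 21 + 15 + 21 + 10 + 0 + 6 + 0 = 80 transitive triples.
Total triples C(9,3) = 84, so cyclic triples = 84 − 80 = 4.

4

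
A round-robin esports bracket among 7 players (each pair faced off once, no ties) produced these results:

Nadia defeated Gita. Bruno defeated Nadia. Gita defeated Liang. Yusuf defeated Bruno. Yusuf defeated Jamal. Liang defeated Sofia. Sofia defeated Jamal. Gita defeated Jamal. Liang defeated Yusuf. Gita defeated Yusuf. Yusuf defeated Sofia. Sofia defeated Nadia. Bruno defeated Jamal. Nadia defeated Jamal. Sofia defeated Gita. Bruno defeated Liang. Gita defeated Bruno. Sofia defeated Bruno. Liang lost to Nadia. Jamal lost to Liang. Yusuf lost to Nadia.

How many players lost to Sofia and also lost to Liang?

1

Sofia beat: Nadia, Jamal, Gita, Bruno.
Liang beat: Yusuf, Jamal, Sofia.
Both beat: Jamal — 1.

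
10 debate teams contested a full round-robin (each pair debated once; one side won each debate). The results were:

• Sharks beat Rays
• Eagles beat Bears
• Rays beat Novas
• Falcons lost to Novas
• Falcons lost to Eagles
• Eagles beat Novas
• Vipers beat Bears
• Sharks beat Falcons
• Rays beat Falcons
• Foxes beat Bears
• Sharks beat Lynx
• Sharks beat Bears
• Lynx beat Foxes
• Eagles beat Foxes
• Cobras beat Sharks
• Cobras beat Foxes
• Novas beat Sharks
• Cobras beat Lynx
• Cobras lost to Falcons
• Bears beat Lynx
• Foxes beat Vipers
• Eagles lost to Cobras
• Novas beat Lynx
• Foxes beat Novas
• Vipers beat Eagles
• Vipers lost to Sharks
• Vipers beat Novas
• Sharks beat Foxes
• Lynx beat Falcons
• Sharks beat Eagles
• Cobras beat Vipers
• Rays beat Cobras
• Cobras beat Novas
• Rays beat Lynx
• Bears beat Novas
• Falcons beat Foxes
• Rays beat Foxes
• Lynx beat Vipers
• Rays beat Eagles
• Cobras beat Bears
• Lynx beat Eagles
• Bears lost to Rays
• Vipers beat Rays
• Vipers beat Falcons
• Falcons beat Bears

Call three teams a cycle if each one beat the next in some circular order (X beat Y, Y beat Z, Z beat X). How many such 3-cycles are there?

25

Win totals: Lynx 4, Cobras 7, Sharks 7, Falcons 3, Foxes 3, Eagles 4, Bears 2, Vipers 5, Novas 3, Rays 7.
A team with w wins dominates both others in C(w,2) triples; summing gives 6 + 21 + 21 + 3 + 3 + 6 + 1 + 10 + 3 + 21 = 95 transitive triples.
Total triples C(10,3) = 120, so cyclic triples = 120 − 95 = 25.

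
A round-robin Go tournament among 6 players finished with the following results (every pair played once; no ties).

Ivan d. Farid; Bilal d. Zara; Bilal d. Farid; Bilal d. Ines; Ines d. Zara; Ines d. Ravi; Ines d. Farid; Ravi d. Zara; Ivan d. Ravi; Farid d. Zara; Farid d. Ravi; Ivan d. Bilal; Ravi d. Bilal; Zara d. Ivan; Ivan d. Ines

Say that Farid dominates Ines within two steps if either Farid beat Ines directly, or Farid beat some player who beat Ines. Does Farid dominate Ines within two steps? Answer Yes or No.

No

Farid did not beat Ines directly.
Farid beat Zara, Ravi, but each of them lost to Ines. No two-step path.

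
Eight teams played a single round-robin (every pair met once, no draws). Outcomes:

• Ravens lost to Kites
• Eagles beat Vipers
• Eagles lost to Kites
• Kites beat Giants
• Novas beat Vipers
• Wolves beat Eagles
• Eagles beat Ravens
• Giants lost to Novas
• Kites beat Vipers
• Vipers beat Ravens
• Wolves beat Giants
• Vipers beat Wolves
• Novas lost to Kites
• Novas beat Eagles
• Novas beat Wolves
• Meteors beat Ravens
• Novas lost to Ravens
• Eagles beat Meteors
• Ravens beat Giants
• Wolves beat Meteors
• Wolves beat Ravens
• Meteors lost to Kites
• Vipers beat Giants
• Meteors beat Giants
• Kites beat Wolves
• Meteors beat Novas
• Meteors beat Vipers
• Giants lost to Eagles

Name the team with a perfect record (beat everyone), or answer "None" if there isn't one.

Kites has 7 wins out of 7 opponents — a perfect record.

Kites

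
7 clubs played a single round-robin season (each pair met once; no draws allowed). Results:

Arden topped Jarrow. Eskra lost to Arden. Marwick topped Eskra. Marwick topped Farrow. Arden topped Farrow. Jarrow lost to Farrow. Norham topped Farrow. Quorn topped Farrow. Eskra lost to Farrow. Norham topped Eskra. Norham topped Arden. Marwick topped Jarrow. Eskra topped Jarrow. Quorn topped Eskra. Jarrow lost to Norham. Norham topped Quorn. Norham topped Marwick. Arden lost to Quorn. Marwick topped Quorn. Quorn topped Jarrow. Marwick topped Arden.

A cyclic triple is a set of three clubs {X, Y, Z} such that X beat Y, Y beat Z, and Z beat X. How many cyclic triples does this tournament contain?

Win totals: Arden 3, Farrow 2, Marwick 5, Norham 6, Jarrow 0, Eskra 1, Quorn 4.
A club with w wins dominates both others in C(w,2) triples; summing gives 3 + 1 + 10 + 15 + 0 + 0 + 6 = 35 transitive triples.
Total triples C(7,3) = 35, so cyclic triples = 35 − 35 = 0.

0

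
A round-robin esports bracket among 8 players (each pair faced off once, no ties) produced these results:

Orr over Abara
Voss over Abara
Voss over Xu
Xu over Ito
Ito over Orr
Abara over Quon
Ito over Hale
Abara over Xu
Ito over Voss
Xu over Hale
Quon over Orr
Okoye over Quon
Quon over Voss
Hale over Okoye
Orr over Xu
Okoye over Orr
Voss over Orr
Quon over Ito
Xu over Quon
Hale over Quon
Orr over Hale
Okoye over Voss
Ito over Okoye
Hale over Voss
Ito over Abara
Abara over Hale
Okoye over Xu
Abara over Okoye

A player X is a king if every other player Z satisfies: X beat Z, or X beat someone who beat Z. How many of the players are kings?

8

Quon reaches everyone (king).
Ito reaches everyone (king).
Hale reaches everyone (king).
Okoye reaches everyone (king).
Orr reaches everyone (king).
Voss reaches everyone (king).
Xu reaches everyone (king).
Abara reaches everyone (king).
Kings: Quon, Ito, Hale, Okoye, Orr, Voss, Xu, Abara — 8.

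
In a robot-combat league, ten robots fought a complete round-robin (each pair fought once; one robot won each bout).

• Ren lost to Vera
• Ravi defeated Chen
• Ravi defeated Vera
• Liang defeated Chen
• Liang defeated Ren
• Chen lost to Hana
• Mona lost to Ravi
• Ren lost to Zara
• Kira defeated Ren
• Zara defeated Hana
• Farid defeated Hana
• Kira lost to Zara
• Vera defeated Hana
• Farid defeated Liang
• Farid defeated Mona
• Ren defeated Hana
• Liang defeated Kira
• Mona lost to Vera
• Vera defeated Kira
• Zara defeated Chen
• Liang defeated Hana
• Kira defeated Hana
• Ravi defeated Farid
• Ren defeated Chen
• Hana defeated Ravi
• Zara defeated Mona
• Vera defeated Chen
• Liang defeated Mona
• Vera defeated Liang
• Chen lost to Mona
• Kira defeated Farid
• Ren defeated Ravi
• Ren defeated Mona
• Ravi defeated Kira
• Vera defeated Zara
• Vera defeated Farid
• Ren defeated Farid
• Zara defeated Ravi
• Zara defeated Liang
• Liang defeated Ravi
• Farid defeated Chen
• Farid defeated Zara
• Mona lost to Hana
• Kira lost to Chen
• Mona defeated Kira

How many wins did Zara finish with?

Zara's results: beat Mona, Liang, Ravi, Ren, Kira, Hana, Chen; lost to Vera, Farid.
That is 7 wins.

7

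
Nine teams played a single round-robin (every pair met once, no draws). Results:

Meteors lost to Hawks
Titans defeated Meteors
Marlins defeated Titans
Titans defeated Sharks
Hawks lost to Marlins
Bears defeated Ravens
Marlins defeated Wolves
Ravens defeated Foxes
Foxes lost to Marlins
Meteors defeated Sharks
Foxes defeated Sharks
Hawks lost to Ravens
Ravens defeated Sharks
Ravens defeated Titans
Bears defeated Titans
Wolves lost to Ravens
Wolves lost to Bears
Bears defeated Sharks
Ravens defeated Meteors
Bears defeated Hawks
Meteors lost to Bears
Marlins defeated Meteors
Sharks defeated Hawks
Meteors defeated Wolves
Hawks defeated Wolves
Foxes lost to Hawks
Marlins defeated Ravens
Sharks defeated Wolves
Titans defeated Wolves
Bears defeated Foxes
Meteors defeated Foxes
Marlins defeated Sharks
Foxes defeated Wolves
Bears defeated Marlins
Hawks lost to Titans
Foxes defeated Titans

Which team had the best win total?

Bears

Win totals: Ravens 6, Foxes 3, Sharks 2, Bears 8, Hawks 3, Marlins 7, Wolves 0, Titans 4, Meteors 3.
Bears leads with 8 wins (next highest: 7).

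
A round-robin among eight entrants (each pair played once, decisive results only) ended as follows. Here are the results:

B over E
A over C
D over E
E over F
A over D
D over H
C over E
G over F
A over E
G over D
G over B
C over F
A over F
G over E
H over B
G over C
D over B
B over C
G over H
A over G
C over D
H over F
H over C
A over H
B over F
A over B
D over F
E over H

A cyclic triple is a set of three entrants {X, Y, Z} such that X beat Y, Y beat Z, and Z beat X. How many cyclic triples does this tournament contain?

4

Win totals: A 7, B 3, C 3, D 4, E 2, F 0, G 6, H 3.
An entrant with w wins dominates both others in C(w,2) triples; summing gives 21 + 3 + 3 + 6 + 1 + 0 + 15 + 3 = 52 transitive triples.
Total triples C(8,3) = 56, so cyclic triples = 56 − 52 = 4.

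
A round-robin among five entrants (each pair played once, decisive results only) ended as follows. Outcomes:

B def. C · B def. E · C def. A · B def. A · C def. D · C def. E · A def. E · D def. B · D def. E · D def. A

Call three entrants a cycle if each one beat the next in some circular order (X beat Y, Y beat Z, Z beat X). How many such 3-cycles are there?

Of the C(5,3) = 10 triples, the cyclic ones are: {B, C, D}.
That is 1.

1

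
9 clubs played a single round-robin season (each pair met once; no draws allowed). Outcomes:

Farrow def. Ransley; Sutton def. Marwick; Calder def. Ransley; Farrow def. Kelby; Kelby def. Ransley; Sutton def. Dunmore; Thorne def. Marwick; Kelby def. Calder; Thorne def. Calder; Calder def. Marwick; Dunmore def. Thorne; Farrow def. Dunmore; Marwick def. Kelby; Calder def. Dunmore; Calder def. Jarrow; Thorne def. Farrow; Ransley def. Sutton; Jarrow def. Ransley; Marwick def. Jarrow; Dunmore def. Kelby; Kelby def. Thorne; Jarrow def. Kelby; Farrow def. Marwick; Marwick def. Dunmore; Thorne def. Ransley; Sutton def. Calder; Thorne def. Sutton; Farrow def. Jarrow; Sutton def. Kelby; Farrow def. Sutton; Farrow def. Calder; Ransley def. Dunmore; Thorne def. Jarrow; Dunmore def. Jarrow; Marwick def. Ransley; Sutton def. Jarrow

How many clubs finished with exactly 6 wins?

Win totals: Dunmore 3, Jarrow 2, Thorne 6, Calder 4, Farrow 7, Sutton 5, Kelby 3, Ransley 2, Marwick 4.
Exactly 6: Thorne — 1 club.

1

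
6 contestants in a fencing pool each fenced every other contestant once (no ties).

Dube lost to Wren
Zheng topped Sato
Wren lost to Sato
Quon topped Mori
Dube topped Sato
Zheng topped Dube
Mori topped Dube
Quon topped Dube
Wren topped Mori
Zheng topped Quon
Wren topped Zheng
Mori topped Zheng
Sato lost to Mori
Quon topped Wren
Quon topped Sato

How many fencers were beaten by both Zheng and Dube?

1

Zheng beat: Quon, Sato, Dube.
Dube beat: Sato.
Both beat: Sato — 1.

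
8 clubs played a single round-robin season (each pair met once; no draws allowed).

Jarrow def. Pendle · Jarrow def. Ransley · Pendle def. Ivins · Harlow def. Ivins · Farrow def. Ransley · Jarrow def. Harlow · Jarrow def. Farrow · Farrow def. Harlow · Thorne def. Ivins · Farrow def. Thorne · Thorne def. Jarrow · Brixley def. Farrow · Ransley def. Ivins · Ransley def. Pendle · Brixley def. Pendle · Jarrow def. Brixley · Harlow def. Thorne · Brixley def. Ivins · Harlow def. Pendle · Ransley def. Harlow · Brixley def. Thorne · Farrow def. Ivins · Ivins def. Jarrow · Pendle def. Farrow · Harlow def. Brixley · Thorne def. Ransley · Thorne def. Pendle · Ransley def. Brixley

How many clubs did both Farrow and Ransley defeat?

Farrow beat: Ransley, Ivins, Thorne, Harlow.
Ransley beat: Brixley, Ivins, Harlow, Pendle.
Both beat: Ivins, Harlow — 2.

2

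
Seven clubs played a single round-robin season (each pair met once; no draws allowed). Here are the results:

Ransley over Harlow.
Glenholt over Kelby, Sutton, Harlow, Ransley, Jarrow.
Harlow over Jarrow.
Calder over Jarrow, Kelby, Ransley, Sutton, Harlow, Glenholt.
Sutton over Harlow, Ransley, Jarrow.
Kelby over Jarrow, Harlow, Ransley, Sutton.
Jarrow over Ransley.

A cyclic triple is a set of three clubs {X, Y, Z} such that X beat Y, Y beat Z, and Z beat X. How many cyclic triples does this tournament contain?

1

Win totals: Kelby 4, Harlow 1, Glenholt 5, Sutton 3, Jarrow 1, Calder 6, Ransley 1.
A club with w wins dominates both others in C(w,2) triples; summing gives 6 + 0 + 10 + 3 + 0 + 15 + 0 = 34 transitive triples.
Total triples C(7,3) = 35, so cyclic triples = 35 − 34 = 1.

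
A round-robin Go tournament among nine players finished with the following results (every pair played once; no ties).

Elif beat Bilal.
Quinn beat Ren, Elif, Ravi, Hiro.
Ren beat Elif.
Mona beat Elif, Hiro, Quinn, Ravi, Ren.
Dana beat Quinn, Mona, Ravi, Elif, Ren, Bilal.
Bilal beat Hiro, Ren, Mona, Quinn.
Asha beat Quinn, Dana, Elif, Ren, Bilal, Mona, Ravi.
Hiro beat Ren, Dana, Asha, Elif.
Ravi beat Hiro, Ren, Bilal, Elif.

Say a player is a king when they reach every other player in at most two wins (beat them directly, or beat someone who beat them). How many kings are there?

5

Elif cannot reach Ravi, Asha, Dana in two steps.
Quinn cannot reach Mona in two steps.
Ravi reaches everyone (king).
Hiro reaches everyone (king).
Ren cannot reach Quinn, Ravi, Hiro, Mona, Asha, Dana in two steps.
Bilal reaches everyone (king).
Mona reaches everyone (king).
Asha reaches everyone (king).
Dana cannot reach Asha in two steps.
Kings: Ravi, Hiro, Bilal, Mona, Asha — 5.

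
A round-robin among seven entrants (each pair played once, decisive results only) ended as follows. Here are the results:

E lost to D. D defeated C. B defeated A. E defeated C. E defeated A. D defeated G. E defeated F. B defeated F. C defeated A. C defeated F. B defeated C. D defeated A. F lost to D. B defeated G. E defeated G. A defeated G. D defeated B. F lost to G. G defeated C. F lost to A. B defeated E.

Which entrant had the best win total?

D

Win totals: A 2, B 5, C 2, D 6, E 4, F 0, G 2.
D leads with 6 wins (next highest: 5).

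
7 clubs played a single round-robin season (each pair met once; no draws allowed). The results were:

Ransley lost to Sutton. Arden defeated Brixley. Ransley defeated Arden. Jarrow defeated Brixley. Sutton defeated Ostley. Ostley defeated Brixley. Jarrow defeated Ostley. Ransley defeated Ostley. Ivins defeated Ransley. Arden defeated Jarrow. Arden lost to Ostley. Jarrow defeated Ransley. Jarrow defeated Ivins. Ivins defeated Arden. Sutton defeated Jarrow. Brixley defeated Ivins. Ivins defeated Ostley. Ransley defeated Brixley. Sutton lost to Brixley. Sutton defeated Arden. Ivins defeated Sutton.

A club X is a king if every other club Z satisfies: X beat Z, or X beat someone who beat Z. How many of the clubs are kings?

Jarrow reaches everyone (king).
Sutton reaches everyone (king).
Ransley reaches everyone (king).
Ostley cannot reach Ransley in two steps.
Ivins reaches everyone (king).
Arden reaches everyone (king).
Brixley reaches everyone (king).
Kings: Jarrow, Sutton, Ransley, Ivins, Arden, Brixley — 6.

6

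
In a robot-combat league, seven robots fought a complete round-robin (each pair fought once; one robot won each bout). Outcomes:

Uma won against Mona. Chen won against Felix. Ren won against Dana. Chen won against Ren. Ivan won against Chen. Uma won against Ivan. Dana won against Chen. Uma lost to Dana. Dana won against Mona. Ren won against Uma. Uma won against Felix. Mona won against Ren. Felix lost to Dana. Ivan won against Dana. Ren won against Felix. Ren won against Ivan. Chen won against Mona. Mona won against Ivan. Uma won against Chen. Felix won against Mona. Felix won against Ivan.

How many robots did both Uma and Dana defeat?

Uma beat: Ivan, Mona, Felix, Chen.
Dana beat: Uma, Mona, Felix, Chen.
Both beat: Mona, Felix, Chen — 3.

3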